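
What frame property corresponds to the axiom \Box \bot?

Emptiness of R

□⊥ is valid iff no world has any successor (otherwise □⊥ fails at any world with one).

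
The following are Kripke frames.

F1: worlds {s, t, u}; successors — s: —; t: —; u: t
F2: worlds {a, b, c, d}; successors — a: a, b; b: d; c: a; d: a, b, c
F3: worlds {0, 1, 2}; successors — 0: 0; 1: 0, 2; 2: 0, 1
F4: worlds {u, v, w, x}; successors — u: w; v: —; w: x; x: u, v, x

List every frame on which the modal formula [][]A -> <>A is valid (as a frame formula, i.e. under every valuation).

F3

Frame correspondent (Sahlqvist): forall x exists w (x R^2 w & xRw) — i.e. a generalized confluence (Geach) condition.
F1: fails — at s but no w with sR²w and sRw.
F2: fails — at b but no w with bR²w and bRw.
F3: ✓.
F4: fails — at u but no t with uR²t and uRt.
Valid on: F3.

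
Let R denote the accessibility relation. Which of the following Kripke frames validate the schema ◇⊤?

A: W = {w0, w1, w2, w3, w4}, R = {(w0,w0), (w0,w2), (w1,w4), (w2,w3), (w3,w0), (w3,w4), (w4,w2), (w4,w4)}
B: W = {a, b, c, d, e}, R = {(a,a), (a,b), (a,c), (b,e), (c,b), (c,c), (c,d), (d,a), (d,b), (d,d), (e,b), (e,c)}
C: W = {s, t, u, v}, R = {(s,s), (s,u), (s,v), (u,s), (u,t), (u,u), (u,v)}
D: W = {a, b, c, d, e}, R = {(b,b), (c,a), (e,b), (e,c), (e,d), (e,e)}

This is the axiom for seriality; its first-order frame correspondent is ∀x ∃y Rxy.
A: condition met.
B: condition met.
C: fails — world t has no successor.
D: fails — world a has no successor.
Valid on: A, B.

A, B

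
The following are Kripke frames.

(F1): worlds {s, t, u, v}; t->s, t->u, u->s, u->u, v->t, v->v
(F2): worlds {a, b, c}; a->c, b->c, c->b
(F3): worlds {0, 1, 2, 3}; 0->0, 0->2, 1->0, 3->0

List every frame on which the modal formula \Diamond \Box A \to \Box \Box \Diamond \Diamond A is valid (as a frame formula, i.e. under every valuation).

The schema corresponds to a generalized confluence (Geach) condition: \forall x \forall y \forall z ((xRy \wedge x R^2 z) \to \exists w (yRw \wedge z R^2 w)).
(F1): fails — tRs, tR²s but no w with sRw and sR²w.
(F2): ✓.
(F3): fails — 0R0, 0R²2 but no w with 0Rw and 2R²w.
Valid on: (F2).

(F2)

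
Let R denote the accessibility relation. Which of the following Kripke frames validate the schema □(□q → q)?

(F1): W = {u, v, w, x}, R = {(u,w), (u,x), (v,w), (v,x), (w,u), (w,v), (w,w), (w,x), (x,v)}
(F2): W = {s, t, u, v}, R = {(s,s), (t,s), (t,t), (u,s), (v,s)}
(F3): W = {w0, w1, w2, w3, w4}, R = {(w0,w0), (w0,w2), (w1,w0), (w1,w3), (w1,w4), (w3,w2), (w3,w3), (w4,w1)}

(F2)

This is the axiom for shift-reflexivity; its first-order frame correspondent is ∀x ∀y (Rxy → Ryy).
(F1): fails — Rwu but not Ruu.
(F2): ✓.
(F3): fails — Rw3w2 but not Rw2w2.
Valid on: (F2).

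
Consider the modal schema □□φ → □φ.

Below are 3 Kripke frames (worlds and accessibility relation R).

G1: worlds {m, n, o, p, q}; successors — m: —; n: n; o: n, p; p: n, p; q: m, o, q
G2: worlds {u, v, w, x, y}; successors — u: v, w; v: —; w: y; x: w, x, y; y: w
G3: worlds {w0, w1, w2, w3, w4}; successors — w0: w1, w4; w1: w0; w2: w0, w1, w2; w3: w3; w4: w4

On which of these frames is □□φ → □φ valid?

The schema corresponds to density: ∀x ∀y (Rxy → ∃z (Rxz ∧ Rzy)).
G1: condition met.
G2: fails — Ruv but no z with Ruz and Rzv.
G3: fails — Rw1w0 but no z with Rw1z and Rzw0.
Valid on: G1.

G1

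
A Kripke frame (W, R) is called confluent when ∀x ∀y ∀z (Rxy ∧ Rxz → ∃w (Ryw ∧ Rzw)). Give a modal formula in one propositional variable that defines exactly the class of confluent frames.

◇□ψ → □◇ψ

A defining formula is ◇□ψ → □◇ψ (the .2 axiom).
Suppose ◇□ψ→□◇ψ is valid. Take Rxy, Rxz and set V(ψ)={w : Ryw}. Then □ψ at y so ◇□ψ at x, so □◇ψ at x, so ◇ψ at z, giving w with Rzw and Ryw.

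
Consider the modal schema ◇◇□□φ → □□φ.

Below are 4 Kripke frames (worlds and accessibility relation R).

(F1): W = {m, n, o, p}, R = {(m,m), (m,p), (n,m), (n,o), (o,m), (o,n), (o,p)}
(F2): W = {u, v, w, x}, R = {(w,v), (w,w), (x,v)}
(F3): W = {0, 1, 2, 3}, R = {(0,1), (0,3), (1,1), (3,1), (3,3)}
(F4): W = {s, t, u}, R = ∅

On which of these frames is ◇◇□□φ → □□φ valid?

(F4)

This is the axiom for a generalized confluence (Geach) condition; its first-order frame correspondent is ∀x ∀y ∀z ((xR²y ∧ xR²z) → ∃w (yR²w ∧ z = w)).
(F1): fails — mR²p, mR²m but no w with pR²w and m=w.
(F2): fails — wR²v, wR²v but no t with vR²t and v=t.
(F3): fails — 0R²1, 0R²3 but no w with 1R²w and 3=w.
(F4): ✓.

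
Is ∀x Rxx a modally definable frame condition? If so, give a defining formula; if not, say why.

Yes, by □r → r

This is a Sahlqvist condition; the T axiom □r → r defines it.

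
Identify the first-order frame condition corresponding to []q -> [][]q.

Suppose □q→□□q is valid. Take Rxy, Ryz and set V(q)={w : Rxw}. Then □q at x, so □□q at x, so □q at y, so q at z, i.e. Rxz.

transitivity: forall x forall y forall z (Rxy & Ryz -> Rxz)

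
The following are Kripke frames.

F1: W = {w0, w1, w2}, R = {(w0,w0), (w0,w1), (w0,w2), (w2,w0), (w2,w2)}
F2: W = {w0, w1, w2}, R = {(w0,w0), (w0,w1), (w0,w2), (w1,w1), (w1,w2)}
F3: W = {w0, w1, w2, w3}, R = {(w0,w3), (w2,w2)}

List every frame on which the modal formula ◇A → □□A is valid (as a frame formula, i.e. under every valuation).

F3

The schema corresponds to a generalized confluence (Geach) condition: ∀x ∀y ∀z ((xRy ∧ xR²z) → ∃w (y = w ∧ z = w)).
F1: fails — w0Rw0, w0R²w1 but w0 ≠ w1.
F2: fails — w0Rw0, w0R²w1 but w0 ≠ w1.
F3: holds.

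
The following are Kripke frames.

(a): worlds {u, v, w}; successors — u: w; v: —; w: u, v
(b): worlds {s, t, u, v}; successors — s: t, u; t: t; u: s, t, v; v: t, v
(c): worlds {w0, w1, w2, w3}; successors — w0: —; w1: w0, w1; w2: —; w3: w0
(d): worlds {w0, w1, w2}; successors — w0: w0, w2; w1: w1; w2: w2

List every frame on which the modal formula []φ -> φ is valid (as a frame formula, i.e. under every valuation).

(d)

Frame correspondent (Sahlqvist): forall x Rxx — i.e. reflexivity.
(a): fails — world u does not see itself.
(b): fails — world s does not see itself.
(c): fails — world w0 does not see itself.
(d): condition met.
Valid on: (d).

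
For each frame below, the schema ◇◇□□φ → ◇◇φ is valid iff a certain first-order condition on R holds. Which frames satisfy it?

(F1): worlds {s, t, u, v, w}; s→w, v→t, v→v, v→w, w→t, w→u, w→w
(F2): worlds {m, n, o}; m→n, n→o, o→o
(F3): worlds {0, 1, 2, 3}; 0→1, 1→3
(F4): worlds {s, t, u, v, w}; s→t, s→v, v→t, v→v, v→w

(F2)

The schema corresponds to a generalized confluence (Geach) condition: ∀x ∀y (xR²y → ∃w (yR²w ∧ xR²w)).
(F1): fails — sR²t but no w* with tR²w* and sR²w*.
(F2): satisfies the condition.
(F3): fails — 0R²3 but no w with 3R²w and 0R²w.
(F4): fails — sR²t but no w* with tR²w* and sR²w*.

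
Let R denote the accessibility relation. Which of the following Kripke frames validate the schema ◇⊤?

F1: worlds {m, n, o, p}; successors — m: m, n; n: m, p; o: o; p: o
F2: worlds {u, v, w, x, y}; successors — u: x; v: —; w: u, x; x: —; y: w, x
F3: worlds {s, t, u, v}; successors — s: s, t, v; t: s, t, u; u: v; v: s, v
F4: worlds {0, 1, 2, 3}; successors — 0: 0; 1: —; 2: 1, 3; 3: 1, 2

This is the axiom for seriality; its first-order frame correspondent is ∀x ∃y Rxy.
F1: holds.
F2: fails — world v has no successor.
F3: holds.
F4: fails — world 1 has no successor.
Valid on: F1, F3.

F1, F3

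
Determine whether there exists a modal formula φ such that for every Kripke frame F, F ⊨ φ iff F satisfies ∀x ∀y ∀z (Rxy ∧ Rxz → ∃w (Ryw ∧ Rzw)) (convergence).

Yes: it is convergence, defined by the .2 schema ◇□q → □◇q.
Suppose ◇□q→□◇q is valid. Take Rxy, Rxz and set V(q)={w : Ryw}. Then □q at y so ◇□q at x, so □◇q at x, so ◇q at z, giving w with Rzw and Ryw.

Definable; ◇□q → □◇q defines it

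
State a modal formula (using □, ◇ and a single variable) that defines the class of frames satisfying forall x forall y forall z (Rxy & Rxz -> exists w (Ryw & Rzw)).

◇□q → □◇q

The condition is convergence. The .2 schema ◇□q → □◇q defines it.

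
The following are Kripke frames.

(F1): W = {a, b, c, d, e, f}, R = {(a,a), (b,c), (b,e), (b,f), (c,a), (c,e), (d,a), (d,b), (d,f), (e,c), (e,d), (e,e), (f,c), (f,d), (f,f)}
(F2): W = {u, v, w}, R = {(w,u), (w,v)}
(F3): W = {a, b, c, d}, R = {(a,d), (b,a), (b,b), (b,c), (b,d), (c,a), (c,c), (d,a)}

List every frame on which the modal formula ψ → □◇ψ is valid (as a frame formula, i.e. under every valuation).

This is the axiom for symmetry; its first-order frame correspondent is ∀x ∀y (Rxy → Ryx).
(F1): fails — Rbc but not Rcb.
(F2): fails — Rwu but not Ruw.
(F3): fails — Rbc but not Rcb.
Valid on no frame.

none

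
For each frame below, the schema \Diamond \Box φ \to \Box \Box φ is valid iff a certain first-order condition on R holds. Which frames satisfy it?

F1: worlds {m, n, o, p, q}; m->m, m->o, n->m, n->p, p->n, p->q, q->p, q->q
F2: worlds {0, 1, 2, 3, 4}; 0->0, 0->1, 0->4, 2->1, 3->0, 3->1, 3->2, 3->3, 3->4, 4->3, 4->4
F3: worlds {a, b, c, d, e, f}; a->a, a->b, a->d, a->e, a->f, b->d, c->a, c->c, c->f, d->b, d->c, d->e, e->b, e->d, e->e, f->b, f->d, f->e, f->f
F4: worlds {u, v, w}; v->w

This is the axiom for a generalized confluence (Geach) condition; its first-order frame correspondent is \forall x \forall y \forall z ((xRy \wedge x R^2 z) \to \exists w (yRw \wedge z = w)).
F1: fails — mRo, mR²m but no w with oRw and m=w.
F2: fails — 0R0, 0R²3 but no w with 0Rw and 3=w.
F3: fails — aRa, aR²c but no w with aRw and c=w.
F4: condition met.
Valid on: F4.

F4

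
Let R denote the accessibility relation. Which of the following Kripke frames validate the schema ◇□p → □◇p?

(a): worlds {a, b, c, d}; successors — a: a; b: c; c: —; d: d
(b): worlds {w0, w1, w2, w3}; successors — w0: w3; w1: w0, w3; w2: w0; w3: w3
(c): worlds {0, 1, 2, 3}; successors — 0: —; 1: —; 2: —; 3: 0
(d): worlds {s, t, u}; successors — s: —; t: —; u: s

(b)

The schema corresponds to convergence: ∀x ∀y ∀z (Rxy ∧ Rxz → ∃w (Ryw ∧ Rzw)).
(a): fails — Rbc and Rbc but c and c have no common successor.
(b): ✓.
(c): fails — R30 and R30 but 0 and 0 have no common successor.
(d): fails — Rus and Rus but s and s have no common successor.
Valid on: (b).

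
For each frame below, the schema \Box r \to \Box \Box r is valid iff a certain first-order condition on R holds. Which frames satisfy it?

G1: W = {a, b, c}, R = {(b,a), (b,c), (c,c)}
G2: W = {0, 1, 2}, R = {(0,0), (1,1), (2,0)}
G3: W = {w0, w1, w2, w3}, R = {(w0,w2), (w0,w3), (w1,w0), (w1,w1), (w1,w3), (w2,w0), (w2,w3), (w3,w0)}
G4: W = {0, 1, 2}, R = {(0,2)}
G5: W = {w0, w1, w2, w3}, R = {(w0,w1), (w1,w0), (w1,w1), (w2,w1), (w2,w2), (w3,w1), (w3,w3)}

G1, G2, G4

This is the axiom for transitivity; its first-order frame correspondent is \forall x \forall y \forall z (Rxy \wedge Ryz \to Rxz).
G1: condition met.
G2: condition met.
G3: fails — Rw1w0 and Rw0w2 but not Rw1w2.
G4: condition met.
G5: fails — Rw3w1 and Rw1w0 but not Rw3w0.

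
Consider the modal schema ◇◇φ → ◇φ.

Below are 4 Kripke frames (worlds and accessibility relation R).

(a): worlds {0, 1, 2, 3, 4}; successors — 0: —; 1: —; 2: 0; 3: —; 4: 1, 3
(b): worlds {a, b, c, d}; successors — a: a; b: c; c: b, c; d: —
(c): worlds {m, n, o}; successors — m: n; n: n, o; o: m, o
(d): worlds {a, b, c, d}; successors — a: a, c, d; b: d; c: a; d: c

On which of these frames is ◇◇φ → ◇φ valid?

This is the axiom for transitivity; its first-order frame correspondent is ∀x ∀y ∀z (Rxy ∧ Ryz → Rxz).
(a): holds.
(b): fails — Rbc and Rcb but not Rbb.
(c): fails — Rom and Rmn but not Ron.
(d): fails — Rdc and Rca but not Rda.
Valid on: (a).

(a)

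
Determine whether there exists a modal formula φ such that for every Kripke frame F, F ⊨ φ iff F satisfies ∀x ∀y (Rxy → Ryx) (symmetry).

Yes: it is symmetry, defined by the B schema p → □◇p.
Suppose p→□◇p is valid. Take Rxy and set V(p)={x}. Then p at x, so □◇p at x, so ◇p at y, so some z with Ryz has p; z=x, i.e. Ryx.

Yes — defined by p → □◇p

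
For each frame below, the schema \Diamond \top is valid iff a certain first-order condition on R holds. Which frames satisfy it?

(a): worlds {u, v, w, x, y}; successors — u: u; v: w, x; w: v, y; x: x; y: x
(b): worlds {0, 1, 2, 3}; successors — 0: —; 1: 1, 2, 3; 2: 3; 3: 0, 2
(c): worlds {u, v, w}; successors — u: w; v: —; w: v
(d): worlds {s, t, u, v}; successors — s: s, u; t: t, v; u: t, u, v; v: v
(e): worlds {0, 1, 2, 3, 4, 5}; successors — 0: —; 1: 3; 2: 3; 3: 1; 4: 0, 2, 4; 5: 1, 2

Frame correspondent (Sahlqvist): \forall x \exists y Rxy — i.e. seriality.
(a): holds.
(b): fails — world 0 has no successor.
(c): fails — world v has no successor.
(d): holds.
(e): fails — world 0 has no successor.
Valid on: (a), (d).

(a), (d)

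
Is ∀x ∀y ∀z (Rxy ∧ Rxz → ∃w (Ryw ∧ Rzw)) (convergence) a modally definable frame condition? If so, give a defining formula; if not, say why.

Yes: it is convergence, defined by the .2 schema ◇□r → □◇r.
Suppose ◇□r→□◇r is valid. Take Rxy, Rxz and set V(r)={w : Ryw}. Then □r at y so ◇□r at x, so □◇r at x, so ◇r at z, giving w with Rzw and Ryw.

Yes, by ◇□r → □◇r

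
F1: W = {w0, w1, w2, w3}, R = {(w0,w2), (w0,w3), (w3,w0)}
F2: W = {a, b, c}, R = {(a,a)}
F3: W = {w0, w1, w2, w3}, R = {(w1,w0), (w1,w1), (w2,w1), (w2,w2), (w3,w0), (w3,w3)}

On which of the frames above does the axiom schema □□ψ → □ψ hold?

This is the axiom for density; its first-order frame correspondent is ∀x ∀y (Rxy → ∃z (Rxz ∧ Rzy)).
F1: fails — Rw0w2 but no z with Rw0z and Rzw2.
F2: holds.
F3: holds.
Valid on: F2, F3.

F2, F3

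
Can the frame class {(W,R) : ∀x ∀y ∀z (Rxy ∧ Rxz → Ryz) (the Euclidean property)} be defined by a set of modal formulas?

Yes: it is the Euclidean property, defined by the 5 schema ◇p → □◇p.

Yes, by ◇p → □◇p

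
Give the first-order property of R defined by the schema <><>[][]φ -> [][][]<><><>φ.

forall x forall y forall z ((x R^2 y & x R^3 z) -> exists w (y R^2 w & z R^3 w))

This is a Sahlqvist (Geach-type) schema ◇^2□^2φ → □^3◇^3φ.
Minimal-valuation argument: fix x; take any y with xR^2y and any z with xR^3z. Set V(φ) to the set of worlds R-reachable from y in exactly 2 steps. Then □^2φ holds at y, so the antecedent holds at x; validity forces ◇^3φ at z, giving a w with zR^3w and yR^2w.
First-order correspondent: forall x forall y forall z ((x R^2 y & x R^3 z) -> exists w (y R^2 w & z R^3 w)).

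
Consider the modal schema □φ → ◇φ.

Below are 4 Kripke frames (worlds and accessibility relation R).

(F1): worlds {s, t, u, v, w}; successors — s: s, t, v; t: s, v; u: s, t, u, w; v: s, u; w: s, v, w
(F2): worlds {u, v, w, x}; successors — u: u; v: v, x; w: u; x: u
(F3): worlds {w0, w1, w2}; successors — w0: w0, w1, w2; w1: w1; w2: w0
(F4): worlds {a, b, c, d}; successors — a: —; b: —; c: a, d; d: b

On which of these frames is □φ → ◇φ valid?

The schema corresponds to seriality: ∀x ∃y Rxy.
(F1): holds.
(F2): holds.
(F3): holds.
(F4): fails — world a has no successor.

(F1), (F2), (F3)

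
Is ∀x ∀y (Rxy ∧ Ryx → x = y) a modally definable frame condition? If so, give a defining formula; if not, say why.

Any modally definable frame class is closed under surjective bounded morphisms.
The 6-cycle (worlds s,t,u,v,w,x with s→t→u→v→w→x→s) is antisymmetric. Sending even-indexed worlds to a and odd-indexed worlds to b is a surjective bounded morphism onto the two-world frame with a↔b, which is not antisymmetric.
So the class is not modally definable.

No — not modally definable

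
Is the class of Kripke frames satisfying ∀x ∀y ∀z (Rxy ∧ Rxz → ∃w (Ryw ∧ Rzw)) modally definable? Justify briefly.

The condition is convergence. A defining modal formula is ◇□r → □◇r.
Suppose ◇□r→□◇r is valid. Take Rxy, Rxz and set V(r)={w : Ryw}. Then □r at y so ◇□r at x, so □◇r at x, so ◇r at z, giving w with Rzw and Ryw.

Yes — defined by ◇□r → □◇r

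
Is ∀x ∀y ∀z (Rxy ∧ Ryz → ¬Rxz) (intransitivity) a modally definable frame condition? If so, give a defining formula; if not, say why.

Modal frame validity is preserved under surjective bounded morphisms.
The 5-cycle (worlds 0,1,2,3,4 with 0→1→2→3→4→0) is intransitive. Mapping every world to a single reflexive point • is a surjective bounded morphism; the reflexive point is not intransitive (R••∧R•• but R••).
So no modal formula (or set of formulas) defines exactly the intransitive frames.

No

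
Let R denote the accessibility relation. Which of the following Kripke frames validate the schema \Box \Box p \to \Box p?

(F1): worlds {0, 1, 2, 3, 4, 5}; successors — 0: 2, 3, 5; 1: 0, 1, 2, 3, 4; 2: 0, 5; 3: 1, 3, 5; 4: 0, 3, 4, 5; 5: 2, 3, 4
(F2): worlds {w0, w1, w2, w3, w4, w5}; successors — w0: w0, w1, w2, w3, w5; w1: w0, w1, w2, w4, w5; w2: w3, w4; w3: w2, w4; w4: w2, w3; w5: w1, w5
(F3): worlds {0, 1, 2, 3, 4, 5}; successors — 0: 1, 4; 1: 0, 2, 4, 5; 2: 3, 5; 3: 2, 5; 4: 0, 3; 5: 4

(F2)

The schema corresponds to density: \forall x \forall y (Rxy \to \exists z (Rxz \wedge Rzy)).
(F1): fails — R20 but no z with R2z and Rz0.
(F2): satisfies the condition.
(F3): fails — R32 but no z with R3z and Rz2.
Valid on: (F2).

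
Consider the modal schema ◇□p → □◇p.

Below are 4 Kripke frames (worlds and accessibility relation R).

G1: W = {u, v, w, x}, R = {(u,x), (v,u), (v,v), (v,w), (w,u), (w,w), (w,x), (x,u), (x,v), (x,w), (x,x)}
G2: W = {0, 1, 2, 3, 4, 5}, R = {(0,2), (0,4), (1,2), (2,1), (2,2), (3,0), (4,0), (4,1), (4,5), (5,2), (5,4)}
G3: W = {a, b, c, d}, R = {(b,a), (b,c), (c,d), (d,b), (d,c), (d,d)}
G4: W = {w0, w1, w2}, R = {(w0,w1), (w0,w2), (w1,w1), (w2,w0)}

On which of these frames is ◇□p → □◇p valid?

G2

Frame correspondent (Sahlqvist): ∀x ∀y ∀z (Rxy ∧ Rxz → ∃w (Ryw ∧ Rzw)) — i.e. convergence.
G1: fails — Rvv and Rvu but v and u have no common successor.
G2: satisfies the condition.
G3: fails — Rbc and Rba but c and a have no common successor.
G4: fails — Rw0w1 and Rw0w2 but w1 and w2 have no common successor.
Valid on: G2.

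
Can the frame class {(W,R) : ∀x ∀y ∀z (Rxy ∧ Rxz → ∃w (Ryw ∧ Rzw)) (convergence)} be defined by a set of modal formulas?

Yes, by ◇□r → □◇r

Yes: it is convergence, defined by the .2 schema ◇□r → □◇r.
Suppose ◇□r→□◇r is valid. Take Rxy, Rxz and set V(r)={w : Ryw}. Then □r at y so ◇□r at x, so □◇r at x, so ◇r at z, giving w with Rzw and Ryw.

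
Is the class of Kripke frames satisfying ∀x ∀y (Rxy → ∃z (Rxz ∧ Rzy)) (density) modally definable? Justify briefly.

Yes, by □□q → □q

Yes: it is density, defined by the C4 schema □□q → □q.
Suppose □□q→□q is valid. Take Rxy and set V(q)={w : xR²w}. Then □□q at x, so □q at x, so q at y, i.e. ∃z(Rxz∧Rzy).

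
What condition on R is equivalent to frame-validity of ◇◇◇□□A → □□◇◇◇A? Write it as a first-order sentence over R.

∀x ∀y ∀z ((xR³y ∧ xR²z) → ∃w (yR²w ∧ zR³w))

This is a Sahlqvist (Geach-type) schema ◇^3□^2A → □^2◇^3A.
First-order correspondent: ∀x ∀y ∀z ((xR³y ∧ xR²z) → ∃w (yR²w ∧ zR³w)).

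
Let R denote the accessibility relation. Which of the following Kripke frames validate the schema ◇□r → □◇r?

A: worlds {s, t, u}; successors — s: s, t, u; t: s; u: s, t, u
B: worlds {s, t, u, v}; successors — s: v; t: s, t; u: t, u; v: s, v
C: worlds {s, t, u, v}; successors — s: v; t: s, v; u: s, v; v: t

A

The schema corresponds to convergence: ∀x ∀y ∀z (Rxy ∧ Rxz → ∃w (Ryw ∧ Rzw)).
A: holds.
B: fails — Rts and Rtt but s and t have no common successor.
C: fails — Rtv and Rts but v and s have no common successor.
Valid on: A.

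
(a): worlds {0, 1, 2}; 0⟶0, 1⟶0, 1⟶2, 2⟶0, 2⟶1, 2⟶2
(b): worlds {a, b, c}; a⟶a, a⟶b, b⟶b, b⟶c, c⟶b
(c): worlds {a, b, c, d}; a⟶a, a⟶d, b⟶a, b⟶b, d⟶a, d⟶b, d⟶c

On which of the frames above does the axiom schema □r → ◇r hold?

(a), (b)

The schema corresponds to seriality: ∀x ∃y Rxy.
(a): satisfies the condition.
(b): satisfies the condition.
(c): fails — world c has no successor.
Valid on: (a), (b).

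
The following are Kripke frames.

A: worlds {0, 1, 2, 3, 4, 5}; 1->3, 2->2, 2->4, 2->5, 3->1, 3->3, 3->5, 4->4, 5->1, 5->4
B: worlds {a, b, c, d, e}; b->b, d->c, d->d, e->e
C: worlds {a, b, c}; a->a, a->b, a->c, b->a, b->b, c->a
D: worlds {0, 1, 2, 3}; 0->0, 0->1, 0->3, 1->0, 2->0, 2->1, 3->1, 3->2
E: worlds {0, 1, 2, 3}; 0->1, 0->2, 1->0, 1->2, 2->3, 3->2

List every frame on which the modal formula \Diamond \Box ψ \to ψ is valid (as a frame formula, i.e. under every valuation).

This is the axiom for symmetry; its first-order frame correspondent is \forall x \forall y (Rxy \to Ryx).
A: fails — R51 but not R15.
B: fails — Rdc but not Rcd.
C: ✓.
D: fails — R32 but not R23.
E: fails — R02 but not R20.
Valid on: C.

C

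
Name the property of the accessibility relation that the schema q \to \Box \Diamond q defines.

symmetry: \forall x \forall y (Rxy \to Ryx)

Suppose q→□◇q is valid. Take Rxy and set V(q)={x}. Then q at x, so □◇q at x, so ◇q at y, so some z with Ryz has q; z=x, i.e. Ryx.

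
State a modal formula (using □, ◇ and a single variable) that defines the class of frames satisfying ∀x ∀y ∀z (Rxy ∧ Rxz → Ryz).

A defining formula is ◇q → □◇q (the 5 axiom).
Suppose ◇q→□◇q is valid. Take Rxy, Rxz and set V(q)={y}. Then ◇q at x, so □◇q at x, so ◇q at z, so some w with Rzw has q; w=y, i.e. Rzy. By symmetry of the argument, Ryz.

◇q → □◇q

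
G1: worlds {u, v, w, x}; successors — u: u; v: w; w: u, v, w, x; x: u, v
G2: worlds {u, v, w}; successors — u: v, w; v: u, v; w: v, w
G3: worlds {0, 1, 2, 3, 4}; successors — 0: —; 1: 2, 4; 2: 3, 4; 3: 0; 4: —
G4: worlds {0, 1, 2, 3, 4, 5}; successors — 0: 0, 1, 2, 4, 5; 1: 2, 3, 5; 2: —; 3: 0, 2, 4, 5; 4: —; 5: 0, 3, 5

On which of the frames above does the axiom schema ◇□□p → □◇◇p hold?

Frame correspondent (Sahlqvist): ∀x ∀y ∀z ((xRy ∧ xRz) → ∃w (yR²w ∧ zR²w)) — i.e. a generalized confluence (Geach) condition.
G1: holds.
G2: holds.
G3: fails — 1R2, 1R4 but no w with 2R²w and 4R²w.
G4: fails — 0R0, 0R2 but no w with 0R²w and 2R²w.
Valid on: G1, G2.

G1, G2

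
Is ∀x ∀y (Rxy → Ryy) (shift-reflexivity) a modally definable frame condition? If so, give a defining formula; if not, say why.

Yes, by □(□p → p)

This is a Sahlqvist condition; the T□ axiom □(□p → p) defines it.
Suppose □(□p→p) is valid. Take Rxy and set V(p)={w : Ryw}. Then at y, □p holds; since □(□p→p) at x, □p→p at y, so p at y, i.e. Ryy.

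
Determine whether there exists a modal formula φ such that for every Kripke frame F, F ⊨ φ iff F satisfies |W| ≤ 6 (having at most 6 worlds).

Modal frame validity is preserved under disjoint unions.
Any modal formula valid on each of 7 disjoint one-world frames is valid on their disjoint union (validity is preserved under disjoint unions). Each one-world frame has |W|=1≤6, but the union has |W|=7.
So no modal formula (or set of formulas) defines exactly the |W|≤6 frames.

Not modally definable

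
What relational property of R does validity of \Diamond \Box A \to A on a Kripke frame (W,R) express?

Replacing A by ¬A and contraposing gives the equivalent schema A → □◇A.
Suppose A→□◇A is valid. Take Rxy and set V(A)={x}. Then A at x, so □◇A at x, so ◇A at y, so some z with Ryz has A; z=x, i.e. Ryx.
The converse is a direct semantic check.
So the correspondent is symmetry.

Symmetry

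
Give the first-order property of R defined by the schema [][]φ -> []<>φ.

This is a Sahlqvist (Geach-type) schema ◇^0□^2φ → □^1◇^1φ.
First-order correspondent: forall x forall z (xRz -> exists w (x R^2 w & zRw)).

forall x forall z (xRz -> exists w (x R^2 w & zRw))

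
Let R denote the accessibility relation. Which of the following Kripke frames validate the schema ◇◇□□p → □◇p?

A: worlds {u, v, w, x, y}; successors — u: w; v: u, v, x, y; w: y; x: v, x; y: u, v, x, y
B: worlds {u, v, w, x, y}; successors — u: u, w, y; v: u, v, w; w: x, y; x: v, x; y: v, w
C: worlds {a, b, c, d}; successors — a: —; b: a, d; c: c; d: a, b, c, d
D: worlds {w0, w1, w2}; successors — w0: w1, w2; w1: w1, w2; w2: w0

This is the axiom for a generalized confluence (Geach) condition; its first-order frame correspondent is ∀x ∀y ∀z ((xR²y ∧ xRz) → ∃w (yR²w ∧ zRw)).
A: fails — vR²u, vRu but no t with uR²t and uRt.
B: condition met.
C: fails — bR²a, bRa but no w with aR²w and aRw.
D: fails — w0R²w2, w0Rw2 but no w with w2R²w and w2Rw.
Valid on: B.

B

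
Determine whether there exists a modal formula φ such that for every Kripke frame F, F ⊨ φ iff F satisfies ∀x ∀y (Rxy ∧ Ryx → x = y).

No — not modally definable

If a class were modally definable it would be closed under surjective bounded morphisms (Goldblatt–Thomason).
The 8-cycle (worlds s,t,u,v,w,x,y,z with s→t→u→v→w→x→y→z→s) is antisymmetric. Sending even-indexed worlds to s and odd-indexed worlds to t is a surjective bounded morphism onto the two-world frame with s↔t, which is not antisymmetric.
Hence antisymmetry is not modally definable.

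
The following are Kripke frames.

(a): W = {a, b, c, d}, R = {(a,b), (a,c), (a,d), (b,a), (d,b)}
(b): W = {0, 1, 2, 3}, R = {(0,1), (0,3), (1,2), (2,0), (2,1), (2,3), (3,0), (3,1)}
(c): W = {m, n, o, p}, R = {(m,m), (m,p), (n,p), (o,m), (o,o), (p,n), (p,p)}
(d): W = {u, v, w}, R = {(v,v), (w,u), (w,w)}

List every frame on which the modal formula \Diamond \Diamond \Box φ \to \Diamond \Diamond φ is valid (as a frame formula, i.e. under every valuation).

This is the axiom for a generalized confluence (Geach) condition; its first-order frame correspondent is \forall x \forall y (x R^2 y \to \exists w (yRw \wedge x R^2 w)).
(a): fails — bR²b but no w with bRw and bR²w.
(b): fails — 1R²1 but no w with 1Rw and 1R²w.
(c): holds.
(d): fails — wR²u but no t with uRt and wR²t.

(c)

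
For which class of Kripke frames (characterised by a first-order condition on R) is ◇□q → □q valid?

The Euclidean property

Replacing q by ¬q and contraposing gives the equivalent schema ◇q → □◇q.
Suppose ◇q→□◇q is valid. Take Rxy, Rxz and set V(q)={y}. Then ◇q at x, so □◇q at x, so ◇q at z, so some w with Rzw has q; w=y, i.e. Rzy. By symmetry of the argument, Ryz.
Conversely, on a frame with the Euclidean property the schema holds at every world under every valuation.
Frame condition: ∀x ∀y ∀z (Rxy ∧ Rxz → Ryz).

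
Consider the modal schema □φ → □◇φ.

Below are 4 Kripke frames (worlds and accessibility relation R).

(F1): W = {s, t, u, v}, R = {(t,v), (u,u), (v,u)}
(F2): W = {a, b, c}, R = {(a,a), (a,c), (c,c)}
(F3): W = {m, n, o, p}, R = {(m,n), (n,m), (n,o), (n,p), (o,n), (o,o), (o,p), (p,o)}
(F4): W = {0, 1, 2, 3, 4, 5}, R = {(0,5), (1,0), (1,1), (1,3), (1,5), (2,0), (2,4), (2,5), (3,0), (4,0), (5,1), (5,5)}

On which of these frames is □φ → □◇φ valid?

(F2)

The schema corresponds to a generalized confluence (Geach) condition: ∀x ∀z (xRz → ∃w (xRw ∧ zRw)).
(F1): fails — tRv but no w with tRw and vRw.
(F2): satisfies the condition.
(F3): fails — mRn but no w with mRw and nRw.
(F4): fails — 3R0 but no w with 3Rw and 0Rw.
Valid on: (F2).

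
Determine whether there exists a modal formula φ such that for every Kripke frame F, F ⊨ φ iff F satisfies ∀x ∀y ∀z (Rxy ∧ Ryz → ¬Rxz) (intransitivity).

Modal frame validity is preserved under surjective bounded morphisms.
The 3-cycle (worlds a,b,c with a→b→c→a) is intransitive. Mapping every world to a single reflexive point • is a surjective bounded morphism; the reflexive point is not intransitive (R••∧R•• but R••).
So no modal formula (or set of formulas) defines exactly the intransitive frames.

No — not modally definable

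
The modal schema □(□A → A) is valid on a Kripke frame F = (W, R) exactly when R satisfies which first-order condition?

shift-reflexivity

Suppose □(□A→A) is valid. Take Rxy and set V(A)={w : Ryw}. Then at y, □A holds; since □(□A→A) at x, □A→A at y, so A at y, i.e. Ryy.
Conversely, on a frame with shift-reflexivity the schema holds at every world under every valuation.
Frame condition: ∀x ∀y (Rxy → Ryy).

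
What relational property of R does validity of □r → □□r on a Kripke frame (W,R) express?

Suppose □r→□□r is valid. Take Rxy, Ryz and set V(r)={w : Rxw}. Then □r at x, so □□r at x, so □r at y, so r at z, i.e. Rxz.

transitivity: ∀x ∀y ∀z (Rxy ∧ Ryz → Rxz)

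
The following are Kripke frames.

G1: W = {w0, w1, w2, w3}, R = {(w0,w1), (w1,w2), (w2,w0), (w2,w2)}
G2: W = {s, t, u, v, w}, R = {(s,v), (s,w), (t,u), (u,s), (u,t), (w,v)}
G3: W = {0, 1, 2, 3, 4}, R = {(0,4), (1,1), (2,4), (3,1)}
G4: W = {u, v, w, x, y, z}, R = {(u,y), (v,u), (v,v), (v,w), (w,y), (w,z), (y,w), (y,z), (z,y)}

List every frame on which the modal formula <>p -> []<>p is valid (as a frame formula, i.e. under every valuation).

The schema corresponds to the Euclidean property: forall x forall y forall z (Rxy & Rxz -> Ryz).
G1: fails — Rw0w1 and Rw0w1 but not Rw1w1.
G2: fails — Rsv and Rsv but not Rvv.
G3: fails — R04 and R04 but not R44.
G4: fails — Ruy and Ruy but not Ryy.

none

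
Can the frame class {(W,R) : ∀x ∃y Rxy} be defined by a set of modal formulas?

The condition is seriality. A defining modal formula is □p → ◇p.
Suppose □p→◇p is valid. At any x set V(p)=W. Then □p at x, so ◇p at x, so x has a successor.

Yes — defined by □p → ◇p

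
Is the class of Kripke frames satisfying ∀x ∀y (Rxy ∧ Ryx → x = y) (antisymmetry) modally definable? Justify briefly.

Not definable by any modal formula

If a class were modally definable it would be closed under surjective bounded morphisms (Goldblatt–Thomason).
The 4-cycle (worlds s,t,u,v with s→t→u→v→s) is antisymmetric. Sending even-indexed worlds to • and odd-indexed worlds to ∘ is a surjective bounded morphism onto the two-world frame with •↔∘, which is not antisymmetric.
So no modal formula (or set of formulas) defines exactly the antisymmetric frames.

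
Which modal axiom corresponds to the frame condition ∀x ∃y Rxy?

□r → ◇r

This is seriality; the standard corresponding axiom is D: □r → ◇r.
Suppose □r→◇r is valid. At any x set V(r)=W. Then □r at x, so ◇r at x, so x has a successor.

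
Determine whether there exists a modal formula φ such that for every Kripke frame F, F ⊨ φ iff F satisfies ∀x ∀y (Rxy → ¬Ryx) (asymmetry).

Modal frame validity is preserved under surjective bounded morphisms.
The 5-cycle (worlds 0,1,2,3,4 with 0→1→2→3→4→0) is asymmetric. Mapping every world to a single reflexive point • is a surjective bounded morphism, and the reflexive point is not asymmetric (R•• but asymmetry requires ¬R••).
Hence asymmetry is not modally definable.

No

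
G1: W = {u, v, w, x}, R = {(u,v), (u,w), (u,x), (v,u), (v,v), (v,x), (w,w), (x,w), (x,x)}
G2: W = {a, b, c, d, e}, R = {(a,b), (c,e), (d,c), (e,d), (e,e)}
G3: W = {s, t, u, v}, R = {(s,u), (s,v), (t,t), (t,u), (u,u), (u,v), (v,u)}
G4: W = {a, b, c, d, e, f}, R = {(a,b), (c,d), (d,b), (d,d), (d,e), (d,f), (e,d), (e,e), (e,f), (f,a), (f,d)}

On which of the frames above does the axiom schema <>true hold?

The schema corresponds to seriality: forall x exists y Rxy.
G1: ✓.
G2: fails — world b has no successor.
G3: ✓.
G4: fails — world b has no successor.

G1, G3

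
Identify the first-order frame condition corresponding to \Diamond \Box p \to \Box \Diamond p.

Suppose ◇□p→□◇p is valid. Take Rxy, Rxz and set V(p)={w : Ryw}. Then □p at y so ◇□p at x, so □◇p at x, so ◇p at z, giving w with Rzw and Ryw.

convergence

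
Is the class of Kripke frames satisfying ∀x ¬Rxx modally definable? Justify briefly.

Modal frame validity is preserved under surjective bounded morphisms.
The 5-cycle (worlds s,t,u,v,w with s→t→u→v→w→s) is irreflexive, and the map sending every world to a single reflexive point • is a surjective bounded morphism (forth: every edge maps to (•,•); back: every world has a successor). So any modal formula valid on the 5-cycle is also valid on the reflexive point, which is not irreflexive.
So no modal formula (or set of formulas) defines exactly the irreflexive frames.

No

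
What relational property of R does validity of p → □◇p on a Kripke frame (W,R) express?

Suppose p→□◇p is valid. Take Rxy and set V(p)={x}. Then p at x, so □◇p at x, so ◇p at y, so some z with Ryz has p; z=x, i.e. Ryx.

Symmetry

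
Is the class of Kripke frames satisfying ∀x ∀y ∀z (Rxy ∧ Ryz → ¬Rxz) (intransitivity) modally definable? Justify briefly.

Modal frame validity is preserved under surjective bounded morphisms.
The 7-cycle (worlds 0,1,2,3,4,5,6 with 0→1→2→3→4→5→6→0) is intransitive. Mapping every world to a single reflexive point • is a surjective bounded morphism; the reflexive point is not intransitive (R••∧R•• but R••).
So no modal formula (or set of formulas) defines exactly the intransitive frames.

Not modally definable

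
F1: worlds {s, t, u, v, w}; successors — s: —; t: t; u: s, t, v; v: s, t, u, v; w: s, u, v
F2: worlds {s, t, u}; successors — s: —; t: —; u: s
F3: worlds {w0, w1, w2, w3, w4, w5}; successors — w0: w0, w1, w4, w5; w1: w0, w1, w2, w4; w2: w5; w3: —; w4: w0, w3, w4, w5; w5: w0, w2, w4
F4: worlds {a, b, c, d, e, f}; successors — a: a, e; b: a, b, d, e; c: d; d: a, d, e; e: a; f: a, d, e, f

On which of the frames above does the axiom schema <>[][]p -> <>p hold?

The schema corresponds to a generalized confluence (Geach) condition: forall x forall y (xRy -> exists w (y R^2 w & xRw)).
F1: fails — uRs but no w* with sR²w* and uRw*.
F2: fails — uRs but no w with sR²w and uRw.
F3: fails — w4Rw3 but no w with w3R²w and w4Rw.
F4: satisfies the condition.
Valid on: F4.

F4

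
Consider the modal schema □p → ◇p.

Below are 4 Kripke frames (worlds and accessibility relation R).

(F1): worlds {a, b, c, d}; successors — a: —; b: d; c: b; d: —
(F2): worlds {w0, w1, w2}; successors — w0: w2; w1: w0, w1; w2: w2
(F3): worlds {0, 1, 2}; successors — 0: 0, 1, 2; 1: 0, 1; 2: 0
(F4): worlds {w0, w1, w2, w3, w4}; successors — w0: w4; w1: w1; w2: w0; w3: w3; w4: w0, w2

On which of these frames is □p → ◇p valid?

This is the axiom for seriality; its first-order frame correspondent is ∀x ∃y Rxy.
(F1): fails — world a has no successor.
(F2): ✓.
(F3): ✓.
(F4): ✓.
Valid on: (F2), (F3), (F4).

(F2), (F3), (F4)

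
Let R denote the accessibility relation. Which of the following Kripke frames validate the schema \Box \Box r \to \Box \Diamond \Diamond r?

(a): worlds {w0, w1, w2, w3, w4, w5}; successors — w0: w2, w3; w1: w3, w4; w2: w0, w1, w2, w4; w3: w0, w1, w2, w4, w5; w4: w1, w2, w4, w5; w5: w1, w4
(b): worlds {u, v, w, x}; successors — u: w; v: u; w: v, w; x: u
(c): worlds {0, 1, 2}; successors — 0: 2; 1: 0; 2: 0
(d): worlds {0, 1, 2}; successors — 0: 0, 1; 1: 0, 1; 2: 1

The schema corresponds to a generalized confluence (Geach) condition: \forall x \forall z (xRz \to \exists w (x R^2 w \wedge z R^2 w)).
(a): ✓.
(b): ✓.
(c): fails — 0R2 but no w with 0R²w and 2R²w.
(d): ✓.
Valid on: (a), (b), (d).

(a), (b), (d)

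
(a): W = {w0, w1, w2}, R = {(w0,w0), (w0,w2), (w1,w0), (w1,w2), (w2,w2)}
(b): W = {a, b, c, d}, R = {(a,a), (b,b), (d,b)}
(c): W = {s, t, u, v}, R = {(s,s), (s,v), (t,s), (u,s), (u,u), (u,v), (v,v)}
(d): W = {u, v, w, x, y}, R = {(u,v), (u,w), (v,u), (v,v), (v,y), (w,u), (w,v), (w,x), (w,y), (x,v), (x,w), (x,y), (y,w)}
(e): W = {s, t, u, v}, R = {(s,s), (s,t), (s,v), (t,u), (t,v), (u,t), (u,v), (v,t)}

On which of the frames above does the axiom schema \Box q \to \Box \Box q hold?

(a), (b)

Frame correspondent (Sahlqvist): \forall x \forall y \forall z (Rxy \wedge Ryz \to Rxz) — i.e. transitivity.
(a): condition met.
(b): condition met.
(c): fails — Rts and Rsv but not Rtv.
(d): fails — Ruv and Rvu but not Ruu.
(e): fails — Rtv and Rvt but not Rtt.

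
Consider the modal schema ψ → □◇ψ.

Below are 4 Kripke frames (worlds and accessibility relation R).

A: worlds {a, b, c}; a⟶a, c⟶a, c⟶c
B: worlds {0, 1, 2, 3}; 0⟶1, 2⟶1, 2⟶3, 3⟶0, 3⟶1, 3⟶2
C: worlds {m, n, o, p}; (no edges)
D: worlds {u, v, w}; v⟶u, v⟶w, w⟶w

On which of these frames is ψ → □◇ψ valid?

C

Frame correspondent (Sahlqvist): ∀x ∀y (Rxy → Ryx) — i.e. symmetry.
A: fails — Rca but not Rac.
B: fails — R31 but not R13.
C: holds.
D: fails — Rvu but not Ruv.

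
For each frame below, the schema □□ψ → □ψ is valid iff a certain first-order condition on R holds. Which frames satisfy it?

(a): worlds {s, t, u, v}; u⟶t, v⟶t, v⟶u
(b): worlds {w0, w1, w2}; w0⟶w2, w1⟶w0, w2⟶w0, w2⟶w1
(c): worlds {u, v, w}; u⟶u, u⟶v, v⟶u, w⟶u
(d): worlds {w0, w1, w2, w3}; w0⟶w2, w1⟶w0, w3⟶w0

This is the axiom for density; its first-order frame correspondent is ∀x ∀y (Rxy → ∃z (Rxz ∧ Rzy)).
(a): fails — Rvu but no z with Rvz and Rzu.
(b): fails — Rw0w2 but no z with Rw0z and Rzw2.
(c): ✓.
(d): fails — Rw0w2 but no z with Rw0z and Rzw2.

(c)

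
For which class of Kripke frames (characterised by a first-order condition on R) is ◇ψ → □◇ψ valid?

the Euclidean property: ∀x ∀y ∀z (Rxy ∧ Rxz → Ryz)

This schema is the 5 axiom.
Its frame correspondent is the Euclidean property — ∀x ∀y ∀z (Rxy ∧ Rxz → Ryz).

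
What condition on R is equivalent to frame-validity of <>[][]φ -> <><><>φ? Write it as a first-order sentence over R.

This is a Sahlqvist (Geach-type) schema ◇^1□^2φ → □^0◇^3φ.
First-order correspondent: forall x forall y (xRy -> exists w (y R^2 w & x R^3 w)).

forall x forall y (xRy -> exists w (y R^2 w & x R^3 w))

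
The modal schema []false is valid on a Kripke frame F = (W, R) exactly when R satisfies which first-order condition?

Emptiness of R

□⊥ is valid iff no world has any successor (otherwise □⊥ fails at any world with one).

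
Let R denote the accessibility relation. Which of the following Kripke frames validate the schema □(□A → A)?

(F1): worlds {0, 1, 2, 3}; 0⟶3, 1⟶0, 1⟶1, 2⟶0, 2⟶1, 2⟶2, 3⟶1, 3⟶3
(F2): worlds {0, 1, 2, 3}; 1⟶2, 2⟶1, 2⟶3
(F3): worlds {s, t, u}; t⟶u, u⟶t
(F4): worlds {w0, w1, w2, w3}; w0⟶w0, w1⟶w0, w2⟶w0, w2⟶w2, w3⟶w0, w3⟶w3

(F4)

The schema corresponds to shift-reflexivity: ∀x ∀y (Rxy → Ryy).
(F1): fails — R10 but not R00.
(F2): fails — R12 but not R22.
(F3): fails — Rtu but not Ruu.
(F4): satisfies the condition.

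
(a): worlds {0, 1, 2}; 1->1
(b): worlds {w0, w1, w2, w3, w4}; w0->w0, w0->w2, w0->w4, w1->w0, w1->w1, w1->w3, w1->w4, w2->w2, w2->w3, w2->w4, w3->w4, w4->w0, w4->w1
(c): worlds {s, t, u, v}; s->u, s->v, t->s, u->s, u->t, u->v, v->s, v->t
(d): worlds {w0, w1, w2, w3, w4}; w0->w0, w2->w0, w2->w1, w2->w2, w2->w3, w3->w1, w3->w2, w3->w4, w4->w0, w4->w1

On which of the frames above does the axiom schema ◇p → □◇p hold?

This is the axiom for the Euclidean property; its first-order frame correspondent is ∀x ∀y ∀z (Rxy ∧ Rxz → Ryz).
(a): ✓.
(b): fails — Rw0w4 and Rw0w4 but not Rw4w4.
(c): fails — Rsv and Rsv but not Rvv.
(d): fails — Rw2w1 and Rw2w2 but not Rw1w2.
Valid on: (a).

(a)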